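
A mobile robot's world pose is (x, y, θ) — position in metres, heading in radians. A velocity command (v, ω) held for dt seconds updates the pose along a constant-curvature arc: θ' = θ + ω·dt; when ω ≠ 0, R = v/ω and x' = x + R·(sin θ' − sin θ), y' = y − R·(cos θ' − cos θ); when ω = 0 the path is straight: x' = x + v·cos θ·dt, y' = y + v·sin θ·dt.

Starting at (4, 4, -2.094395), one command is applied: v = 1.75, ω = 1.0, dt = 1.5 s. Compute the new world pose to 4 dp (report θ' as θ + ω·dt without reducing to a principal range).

θ' = -2.0944 + 1.0·1.5 = -0.5944
R = v/ω = 1.75/1.0 = 1.7500
x' = 4 + 1.7500·(sin -0.5944 − sin -2.0944) = 4.5355
y' = 4 − 1.7500·(cos -0.5944 − cos -2.0944) = 1.6751

(4.5355, 1.6751, -0.5944)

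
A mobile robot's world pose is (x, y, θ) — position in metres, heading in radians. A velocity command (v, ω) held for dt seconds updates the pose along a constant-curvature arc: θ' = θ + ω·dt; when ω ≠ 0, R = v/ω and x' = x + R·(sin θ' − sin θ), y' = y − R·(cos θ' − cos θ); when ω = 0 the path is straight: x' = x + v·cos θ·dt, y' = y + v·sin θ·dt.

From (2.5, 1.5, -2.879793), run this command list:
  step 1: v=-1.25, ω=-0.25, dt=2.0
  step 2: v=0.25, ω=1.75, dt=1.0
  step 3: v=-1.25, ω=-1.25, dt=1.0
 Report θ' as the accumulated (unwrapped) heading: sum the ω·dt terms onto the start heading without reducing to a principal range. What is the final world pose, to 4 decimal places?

step 1: θ'=-3.3798 (R=5.0000) → pose (4.9739, 1.5292, -3.3798)
step 2: θ'=-1.6298 (R=0.1429) → pose (4.7976, 1.3988, -1.6298)
step 3: θ'=-2.8798 (R=1.0000) → pose (5.5370, 2.3058, -2.8798)

(5.5370, 2.3058, -2.8798)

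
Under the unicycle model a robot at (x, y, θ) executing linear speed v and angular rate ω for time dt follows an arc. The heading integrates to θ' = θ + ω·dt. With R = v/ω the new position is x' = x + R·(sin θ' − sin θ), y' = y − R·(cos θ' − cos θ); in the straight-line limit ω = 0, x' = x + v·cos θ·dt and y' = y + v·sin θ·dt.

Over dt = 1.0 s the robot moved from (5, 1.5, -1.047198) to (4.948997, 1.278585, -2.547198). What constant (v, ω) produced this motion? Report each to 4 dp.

Δθ = -2.547198 − -1.047198 = -1.500000
ω = Δθ/dt = -1.500000/1.0 = -1.5000
R = −Δy/(cos θ' − cos θ) = -0.1667
v = R·ω = -0.1667·-1.5000 = 0.2500

v = 0.2500, ω = -1.5000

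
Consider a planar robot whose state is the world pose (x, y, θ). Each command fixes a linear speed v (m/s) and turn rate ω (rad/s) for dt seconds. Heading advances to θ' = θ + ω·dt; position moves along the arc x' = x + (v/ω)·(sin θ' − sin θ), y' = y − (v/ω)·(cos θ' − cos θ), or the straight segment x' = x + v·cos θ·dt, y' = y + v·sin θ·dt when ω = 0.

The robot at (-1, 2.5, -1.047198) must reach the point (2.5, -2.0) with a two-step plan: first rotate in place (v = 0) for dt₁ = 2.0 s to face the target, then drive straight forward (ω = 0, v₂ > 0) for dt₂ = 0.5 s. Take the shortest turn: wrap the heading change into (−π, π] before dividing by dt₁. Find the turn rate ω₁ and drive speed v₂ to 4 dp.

heading to target = atan2(-2−2.5, 2.5−-1) = -0.9098
Δθ = wrap(-0.9098 − -1.0472) = 0.1374; ω₁ = Δθ/dt₁ = 0.0687
distance = √((2.5−-1)² + (-2−2.5)²) = 5.7009; v₂ = distance/dt₂ = 11.4018

ω₁ = 0.0687, v₂ = 11.4018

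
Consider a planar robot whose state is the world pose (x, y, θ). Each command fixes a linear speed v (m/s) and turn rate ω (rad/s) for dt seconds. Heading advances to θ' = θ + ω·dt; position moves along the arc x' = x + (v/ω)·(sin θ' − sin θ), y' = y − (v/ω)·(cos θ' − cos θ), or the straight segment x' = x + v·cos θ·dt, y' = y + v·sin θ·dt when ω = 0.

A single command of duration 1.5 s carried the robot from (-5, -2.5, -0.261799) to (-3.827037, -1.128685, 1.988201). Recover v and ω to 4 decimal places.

Δθ = 1.988201 − -0.261799 = 2.250000
ω = Δθ/dt = 2.250000/1.5 = 1.5000
R = −Δy/(cos θ' − cos θ) = 1.0000
v = R·ω = 1.0000·1.5000 = 1.5000

v = 1.5000, ω = 1.5000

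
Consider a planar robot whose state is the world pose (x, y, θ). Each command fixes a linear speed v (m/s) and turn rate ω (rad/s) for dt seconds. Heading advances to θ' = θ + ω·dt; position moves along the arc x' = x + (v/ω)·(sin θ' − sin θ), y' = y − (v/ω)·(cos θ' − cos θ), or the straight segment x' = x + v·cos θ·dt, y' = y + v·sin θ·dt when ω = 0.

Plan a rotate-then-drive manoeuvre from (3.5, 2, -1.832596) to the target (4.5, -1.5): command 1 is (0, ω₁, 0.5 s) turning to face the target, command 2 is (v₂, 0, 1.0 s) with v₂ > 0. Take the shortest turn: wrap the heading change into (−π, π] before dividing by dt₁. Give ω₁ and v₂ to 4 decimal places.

heading to target = atan2(-1.5−2, 4.5−3.5) = -1.2925
Δθ = wrap(-1.2925 − -1.8326) = 0.5401; ω₁ = Δθ/dt₁ = 1.0802
distance = √((4.5−3.5)² + (-1.5−2)²) = 3.6401; v₂ = distance/dt₂ = 3.6401

ω₁ = 1.0802, v₂ = 3.6401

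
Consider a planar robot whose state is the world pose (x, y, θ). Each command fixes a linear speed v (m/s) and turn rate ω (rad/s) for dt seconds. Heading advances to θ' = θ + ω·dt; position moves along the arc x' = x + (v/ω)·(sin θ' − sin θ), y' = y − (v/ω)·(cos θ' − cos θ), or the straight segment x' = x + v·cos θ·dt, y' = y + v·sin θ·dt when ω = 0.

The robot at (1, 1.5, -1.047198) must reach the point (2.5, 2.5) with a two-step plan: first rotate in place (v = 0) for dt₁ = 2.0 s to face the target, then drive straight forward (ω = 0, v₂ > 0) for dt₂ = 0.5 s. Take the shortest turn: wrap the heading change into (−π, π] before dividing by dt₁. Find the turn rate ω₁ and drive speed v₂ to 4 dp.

heading to target = atan2(2.5−1.5, 2.5−1) = 0.5880
Δθ = wrap(0.5880 − -1.0472) = 1.6352; ω₁ = Δθ/dt₁ = 0.8176
distance = √((2.5−1)² + (2.5−1.5)²) = 1.8028; v₂ = distance/dt₂ = 3.6056

ω₁ = 0.8176, v₂ = 3.6056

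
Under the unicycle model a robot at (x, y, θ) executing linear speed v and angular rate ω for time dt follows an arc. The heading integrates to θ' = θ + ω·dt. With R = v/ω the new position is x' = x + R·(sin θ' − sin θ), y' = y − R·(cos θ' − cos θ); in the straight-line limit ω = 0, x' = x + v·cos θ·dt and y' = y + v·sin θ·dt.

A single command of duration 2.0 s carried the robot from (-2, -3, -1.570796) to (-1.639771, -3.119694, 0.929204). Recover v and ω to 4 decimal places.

v = 0.2500, ω = 1.2500

Δθ = 0.929204 − -1.570796 = 2.500000
ω = Δθ/dt = 2.500000/2.0 = 1.2500
R = Δx/(sin θ' − sin θ) = 0.2000
v = R·ω = 0.2000·1.2500 = 0.2500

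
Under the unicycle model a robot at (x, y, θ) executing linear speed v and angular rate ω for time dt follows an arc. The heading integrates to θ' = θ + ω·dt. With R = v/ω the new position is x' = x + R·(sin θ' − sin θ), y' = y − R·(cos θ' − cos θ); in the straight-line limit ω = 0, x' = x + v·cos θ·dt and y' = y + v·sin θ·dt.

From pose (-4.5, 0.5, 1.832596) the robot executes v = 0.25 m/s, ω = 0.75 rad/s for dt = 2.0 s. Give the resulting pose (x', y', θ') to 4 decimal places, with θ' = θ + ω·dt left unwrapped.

(-4.8853, 0.7410, 3.3326)

θ' = 1.8326 + 0.75·2.0 = 3.3326
R = v/ω = 0.25/0.75 = 0.3333
x' = -4.5 + 0.3333·(sin 3.3326 − sin 1.8326) = -4.8853
y' = 0.5 − 0.3333·(cos 3.3326 − cos 1.8326) = 0.7410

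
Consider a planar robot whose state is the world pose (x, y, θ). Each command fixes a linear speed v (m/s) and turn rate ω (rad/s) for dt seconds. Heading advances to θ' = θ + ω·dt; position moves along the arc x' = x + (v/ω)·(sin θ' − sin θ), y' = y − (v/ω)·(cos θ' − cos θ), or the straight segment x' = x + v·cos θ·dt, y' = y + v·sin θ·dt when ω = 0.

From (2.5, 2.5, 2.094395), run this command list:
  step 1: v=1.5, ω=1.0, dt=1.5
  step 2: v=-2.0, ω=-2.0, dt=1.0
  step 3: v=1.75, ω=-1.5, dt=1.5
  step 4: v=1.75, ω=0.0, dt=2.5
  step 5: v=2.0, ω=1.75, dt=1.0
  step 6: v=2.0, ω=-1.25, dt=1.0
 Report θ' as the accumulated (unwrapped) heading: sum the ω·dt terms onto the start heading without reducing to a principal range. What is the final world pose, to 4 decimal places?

step 1: θ'=3.5944 (R=1.5000) → pose (0.5447, 3.0988, 3.5944)
step 2: θ'=1.5944 (R=1.0000) → pose (1.9819, 2.2232, 1.5944)
step 3: θ'=-0.6556 (R=-1.1667) → pose (3.8595, 3.1755, -0.6556)
step 4: θ'=-0.6556 (straight) → pose (7.3275, 0.5084, -0.6556)
step 5: θ'=1.0944 (R=1.1429) → pose (9.0398, 0.8902, 1.0944)
step 6: θ'=-0.1556 (R=-1.6000) → pose (10.7096, 1.7371, -0.1556)

(10.7096, 1.7371, -0.1556)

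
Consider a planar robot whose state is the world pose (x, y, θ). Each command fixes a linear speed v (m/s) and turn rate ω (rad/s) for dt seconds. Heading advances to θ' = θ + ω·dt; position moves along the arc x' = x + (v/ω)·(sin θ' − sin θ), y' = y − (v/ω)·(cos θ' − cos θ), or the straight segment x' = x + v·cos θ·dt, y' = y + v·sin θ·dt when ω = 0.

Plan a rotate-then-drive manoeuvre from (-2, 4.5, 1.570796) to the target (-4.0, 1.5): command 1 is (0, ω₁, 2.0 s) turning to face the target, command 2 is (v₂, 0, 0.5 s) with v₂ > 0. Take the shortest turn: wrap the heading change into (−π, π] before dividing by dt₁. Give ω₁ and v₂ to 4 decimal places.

heading to target = atan2(1.5−4.5, -4−-2) = -2.1588
Δθ = wrap(-2.1588 − 1.5708) = 2.5536; ω₁ = Δθ/dt₁ = 1.2768
distance = √((-4−-2)² + (1.5−4.5)²) = 3.6056; v₂ = distance/dt₂ = 7.2111

ω₁ = 1.2768, v₂ = 7.2111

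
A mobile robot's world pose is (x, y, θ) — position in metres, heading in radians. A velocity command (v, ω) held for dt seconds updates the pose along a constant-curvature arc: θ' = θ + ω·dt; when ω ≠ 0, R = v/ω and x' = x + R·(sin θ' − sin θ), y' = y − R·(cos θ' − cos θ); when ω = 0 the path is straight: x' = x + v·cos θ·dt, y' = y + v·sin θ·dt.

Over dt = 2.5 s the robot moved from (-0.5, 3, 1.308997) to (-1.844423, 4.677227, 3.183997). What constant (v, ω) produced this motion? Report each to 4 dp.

v = 1.0000, ω = 0.7500

Δθ = 3.183997 − 1.308997 = 1.875000
ω = Δθ/dt = 1.875000/2.5 = 0.7500
R = −Δy/(cos θ' − cos θ) = 1.3333
v = R·ω = 1.3333·0.7500 = 1.0000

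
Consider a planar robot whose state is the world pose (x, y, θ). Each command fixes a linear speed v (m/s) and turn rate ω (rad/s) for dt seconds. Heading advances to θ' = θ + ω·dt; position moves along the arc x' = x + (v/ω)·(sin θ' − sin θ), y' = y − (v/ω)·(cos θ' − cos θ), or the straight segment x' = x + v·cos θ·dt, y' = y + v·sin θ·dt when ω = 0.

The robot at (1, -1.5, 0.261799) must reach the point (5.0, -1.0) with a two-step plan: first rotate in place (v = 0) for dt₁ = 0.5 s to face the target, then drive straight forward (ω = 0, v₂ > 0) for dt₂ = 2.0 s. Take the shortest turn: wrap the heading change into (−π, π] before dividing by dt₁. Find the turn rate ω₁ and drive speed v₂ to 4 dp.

ω₁ = -0.2749, v₂ = 2.0156

heading to target = atan2(-1−-1.5, 5−1) = 0.1244
Δθ = wrap(0.1244 − 0.2618) = -0.1374; ω₁ = Δθ/dt₁ = -0.2749
distance = √((5−1)² + (-1−-1.5)²) = 4.0311; v₂ = distance/dt₂ = 2.0156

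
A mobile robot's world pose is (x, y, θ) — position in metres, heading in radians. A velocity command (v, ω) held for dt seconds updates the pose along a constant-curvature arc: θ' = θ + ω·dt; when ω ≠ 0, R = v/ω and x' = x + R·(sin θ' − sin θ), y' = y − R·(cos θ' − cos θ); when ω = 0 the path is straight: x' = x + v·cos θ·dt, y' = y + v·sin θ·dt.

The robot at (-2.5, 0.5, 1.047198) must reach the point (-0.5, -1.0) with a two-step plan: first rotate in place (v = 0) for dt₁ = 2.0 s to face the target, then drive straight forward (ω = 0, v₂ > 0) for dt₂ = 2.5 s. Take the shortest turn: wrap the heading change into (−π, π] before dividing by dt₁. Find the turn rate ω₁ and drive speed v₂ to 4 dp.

ω₁ = -0.8453, v₂ = 1.0000

heading to target = atan2(-1−0.5, -0.5−-2.5) = -0.6435
Δθ = wrap(-0.6435 − 1.0472) = -1.6907; ω₁ = Δθ/dt₁ = -0.8453
distance = √((-0.5−-2.5)² + (-1−0.5)²) = 2.5000; v₂ = distance/dt₂ = 1.0000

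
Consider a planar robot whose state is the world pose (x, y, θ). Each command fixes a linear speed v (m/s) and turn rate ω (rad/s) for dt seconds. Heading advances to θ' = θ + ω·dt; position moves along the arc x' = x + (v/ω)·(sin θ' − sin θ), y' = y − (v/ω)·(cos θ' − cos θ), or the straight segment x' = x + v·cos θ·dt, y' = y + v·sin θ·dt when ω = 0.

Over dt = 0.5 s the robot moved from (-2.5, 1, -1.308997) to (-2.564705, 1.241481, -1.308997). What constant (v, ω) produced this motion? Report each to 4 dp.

Δθ = -1.308997 − -1.308997 = 0.000000
ω = Δθ/dt = 0.000000/0.5 = 0.0000
ω = 0 → v = (Δx·cos θ + Δy·sin θ)/dt = -0.5000

v = -0.5000, ω = 0.0000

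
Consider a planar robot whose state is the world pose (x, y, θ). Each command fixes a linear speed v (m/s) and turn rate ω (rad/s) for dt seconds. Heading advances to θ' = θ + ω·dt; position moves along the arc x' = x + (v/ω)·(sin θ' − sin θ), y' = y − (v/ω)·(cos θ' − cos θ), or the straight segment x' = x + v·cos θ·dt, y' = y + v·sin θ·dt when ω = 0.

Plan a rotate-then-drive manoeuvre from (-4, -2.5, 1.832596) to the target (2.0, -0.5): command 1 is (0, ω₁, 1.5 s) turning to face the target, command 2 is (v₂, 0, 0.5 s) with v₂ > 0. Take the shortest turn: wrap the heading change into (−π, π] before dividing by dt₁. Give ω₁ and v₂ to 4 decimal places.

ω₁ = -1.0072, v₂ = 12.6491

heading to target = atan2(-0.5−-2.5, 2−-4) = 0.3218
Δθ = wrap(0.3218 − 1.8326) = -1.5108; ω₁ = Δθ/dt₁ = -1.0072
distance = √((2−-4)² + (-0.5−-2.5)²) = 6.3246; v₂ = distance/dt₂ = 12.6491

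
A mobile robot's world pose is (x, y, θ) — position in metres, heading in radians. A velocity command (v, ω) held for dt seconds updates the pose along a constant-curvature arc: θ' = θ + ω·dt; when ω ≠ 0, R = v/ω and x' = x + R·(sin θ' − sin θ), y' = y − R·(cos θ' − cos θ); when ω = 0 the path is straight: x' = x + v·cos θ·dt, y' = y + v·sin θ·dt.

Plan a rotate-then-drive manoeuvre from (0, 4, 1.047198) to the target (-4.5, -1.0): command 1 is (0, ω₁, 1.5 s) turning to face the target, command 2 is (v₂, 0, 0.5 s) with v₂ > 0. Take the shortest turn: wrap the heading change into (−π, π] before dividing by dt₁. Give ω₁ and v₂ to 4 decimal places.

heading to target = atan2(-1−4, -4.5−0) = -2.3036
Δθ = wrap(-2.3036 − 1.0472) = 2.9324; ω₁ = Δθ/dt₁ = 1.9549
distance = √((-4.5−0)² + (-1−4)²) = 6.7268; v₂ = distance/dt₂ = 13.4536

ω₁ = 1.9549, v₂ = 13.4536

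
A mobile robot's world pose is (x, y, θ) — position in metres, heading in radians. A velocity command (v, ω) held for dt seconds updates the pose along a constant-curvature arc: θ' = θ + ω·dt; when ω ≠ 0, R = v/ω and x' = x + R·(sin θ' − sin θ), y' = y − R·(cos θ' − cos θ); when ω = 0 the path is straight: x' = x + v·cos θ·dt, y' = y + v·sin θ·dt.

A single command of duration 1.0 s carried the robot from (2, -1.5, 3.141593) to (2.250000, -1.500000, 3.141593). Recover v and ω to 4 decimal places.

Δθ = 3.141593 − 3.141593 = 0.000000
ω = Δθ/dt = 0.000000/1.0 = 0.0000
ω = 0 → v = (Δx·cos θ + Δy·sin θ)/dt = -0.2500

v = -0.2500, ω = 0.0000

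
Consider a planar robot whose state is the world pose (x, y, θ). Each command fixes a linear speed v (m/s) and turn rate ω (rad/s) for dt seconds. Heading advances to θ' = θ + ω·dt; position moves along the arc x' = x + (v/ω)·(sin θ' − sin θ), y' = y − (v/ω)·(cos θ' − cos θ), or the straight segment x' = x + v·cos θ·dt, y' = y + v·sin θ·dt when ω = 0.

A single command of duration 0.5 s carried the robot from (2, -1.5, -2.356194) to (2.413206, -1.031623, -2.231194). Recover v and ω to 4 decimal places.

Δθ = -2.231194 − -2.356194 = 0.125000
ω = Δθ/dt = 0.125000/0.5 = 0.2500
R = −Δy/(cos θ' − cos θ) = -5.0000
v = R·ω = -5.0000·0.2500 = -1.2500

v = -1.2500, ω = 0.2500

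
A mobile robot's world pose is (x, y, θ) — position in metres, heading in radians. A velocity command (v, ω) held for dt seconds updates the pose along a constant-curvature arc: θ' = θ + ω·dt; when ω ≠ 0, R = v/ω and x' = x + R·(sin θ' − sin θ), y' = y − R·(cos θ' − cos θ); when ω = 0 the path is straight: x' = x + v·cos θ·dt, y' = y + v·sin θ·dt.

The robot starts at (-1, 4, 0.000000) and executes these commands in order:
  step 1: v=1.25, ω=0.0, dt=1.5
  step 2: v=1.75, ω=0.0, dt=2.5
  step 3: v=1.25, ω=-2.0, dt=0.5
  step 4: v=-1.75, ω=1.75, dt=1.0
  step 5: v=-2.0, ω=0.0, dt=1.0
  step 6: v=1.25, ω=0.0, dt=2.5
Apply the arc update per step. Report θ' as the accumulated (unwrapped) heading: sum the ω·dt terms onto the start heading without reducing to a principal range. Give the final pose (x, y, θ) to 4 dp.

(5.0760, 4.6709, 0.7500)

step 1: θ'=0.0000 (straight) → pose (0.8750, 4.0000, 0.0000)
step 2: θ'=0.0000 (straight) → pose (5.2500, 4.0000, 0.0000)
step 3: θ'=-1.0000 (R=-0.6250) → pose (5.7759, 3.7127, -1.0000)
step 4: θ'=0.7500 (R=-1.0000) → pose (4.2528, 3.9041, 0.7500)
step 5: θ'=0.7500 (straight) → pose (2.7894, 2.5408, 0.7500)
step 6: θ'=0.7500 (straight) → pose (5.0760, 4.6709, 0.7500)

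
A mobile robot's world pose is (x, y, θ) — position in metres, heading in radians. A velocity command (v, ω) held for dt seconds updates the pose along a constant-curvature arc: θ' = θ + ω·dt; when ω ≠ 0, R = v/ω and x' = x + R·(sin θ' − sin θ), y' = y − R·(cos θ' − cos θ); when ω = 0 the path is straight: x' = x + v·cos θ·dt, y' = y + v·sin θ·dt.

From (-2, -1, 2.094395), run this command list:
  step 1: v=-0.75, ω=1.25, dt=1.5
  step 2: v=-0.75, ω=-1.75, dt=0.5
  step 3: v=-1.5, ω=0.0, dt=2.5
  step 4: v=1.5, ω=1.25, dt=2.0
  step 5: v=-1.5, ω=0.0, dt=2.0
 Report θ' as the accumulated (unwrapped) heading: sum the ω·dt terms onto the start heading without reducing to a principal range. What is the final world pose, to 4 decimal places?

(-0.0922, -1.3629, 5.5944)

step 1: θ'=3.9694 (R=-0.6000) → pose (-1.0385, -1.1059, 3.9694)
step 2: θ'=3.0944 (R=0.4286) → pose (-0.7027, -0.9677, 3.0944)
step 3: θ'=3.0944 (straight) → pose (3.0431, -1.1447, 3.0944)
step 4: θ'=5.5944 (R=1.2000) → pose (2.2238, -3.2697, 5.5944)
step 5: θ'=5.5944 (straight) → pose (-0.0922, -1.3629, 5.5944)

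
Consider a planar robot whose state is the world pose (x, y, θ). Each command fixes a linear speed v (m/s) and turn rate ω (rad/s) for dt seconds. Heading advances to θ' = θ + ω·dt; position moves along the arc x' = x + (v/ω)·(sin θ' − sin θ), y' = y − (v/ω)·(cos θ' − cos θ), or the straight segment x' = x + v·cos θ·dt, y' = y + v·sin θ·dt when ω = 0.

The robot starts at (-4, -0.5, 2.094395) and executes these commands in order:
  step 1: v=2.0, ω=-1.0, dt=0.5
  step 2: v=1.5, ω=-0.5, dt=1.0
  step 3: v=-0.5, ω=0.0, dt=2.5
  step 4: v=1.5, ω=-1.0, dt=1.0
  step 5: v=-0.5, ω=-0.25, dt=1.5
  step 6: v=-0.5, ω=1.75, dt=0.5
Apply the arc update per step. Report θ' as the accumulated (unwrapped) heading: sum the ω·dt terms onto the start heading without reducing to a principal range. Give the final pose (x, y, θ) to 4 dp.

(-4.2973, 1.6255, 0.5944)

step 1: θ'=1.5944 (R=-2.0000) → pose (-4.2674, 0.4528, 1.5944)
step 2: θ'=1.0944 (R=-3.0000) → pose (-3.9342, 1.8993, 1.0944)
step 3: θ'=1.0944 (straight) → pose (-4.5074, 0.7885, 1.0944)
step 4: θ'=0.0944 (R=-1.5000) → pose (-3.3158, 1.5940, 0.0944)
step 5: θ'=-0.2806 (R=2.0000) → pose (-4.0582, 1.6633, -0.2806)
step 6: θ'=0.5944 (R=-0.2857) → pose (-4.2973, 1.6255, 0.5944)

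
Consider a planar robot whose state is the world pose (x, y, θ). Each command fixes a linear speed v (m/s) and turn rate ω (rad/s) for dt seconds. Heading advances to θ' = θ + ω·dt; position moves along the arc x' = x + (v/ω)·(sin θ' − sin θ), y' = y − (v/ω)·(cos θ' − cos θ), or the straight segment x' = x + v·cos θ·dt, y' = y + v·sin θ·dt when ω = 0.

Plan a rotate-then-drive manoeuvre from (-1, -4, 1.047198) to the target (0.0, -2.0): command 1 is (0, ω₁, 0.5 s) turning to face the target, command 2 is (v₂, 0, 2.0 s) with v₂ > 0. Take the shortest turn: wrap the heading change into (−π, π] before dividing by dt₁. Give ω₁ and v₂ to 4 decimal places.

ω₁ = 0.1199, v₂ = 1.1180

heading to target = atan2(-2−-4, 0−-1) = 1.1071
Δθ = wrap(1.1071 − 1.0472) = 0.0600; ω₁ = Δθ/dt₁ = 0.1199
distance = √((0−-1)² + (-2−-4)²) = 2.2361; v₂ = distance/dt₂ = 1.1180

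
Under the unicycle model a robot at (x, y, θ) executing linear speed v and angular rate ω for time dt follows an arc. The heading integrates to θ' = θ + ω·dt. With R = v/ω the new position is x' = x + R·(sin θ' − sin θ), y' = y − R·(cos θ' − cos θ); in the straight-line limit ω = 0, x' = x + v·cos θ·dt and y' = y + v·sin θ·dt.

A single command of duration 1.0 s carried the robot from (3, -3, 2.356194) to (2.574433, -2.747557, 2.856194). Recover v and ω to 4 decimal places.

v = 0.5000, ω = 0.5000

Δθ = 2.856194 − 2.356194 = 0.500000
ω = Δθ/dt = 0.500000/1.0 = 0.5000
R = Δx/(sin θ' − sin θ) = 1.0000
v = R·ω = 1.0000·0.5000 = 0.5000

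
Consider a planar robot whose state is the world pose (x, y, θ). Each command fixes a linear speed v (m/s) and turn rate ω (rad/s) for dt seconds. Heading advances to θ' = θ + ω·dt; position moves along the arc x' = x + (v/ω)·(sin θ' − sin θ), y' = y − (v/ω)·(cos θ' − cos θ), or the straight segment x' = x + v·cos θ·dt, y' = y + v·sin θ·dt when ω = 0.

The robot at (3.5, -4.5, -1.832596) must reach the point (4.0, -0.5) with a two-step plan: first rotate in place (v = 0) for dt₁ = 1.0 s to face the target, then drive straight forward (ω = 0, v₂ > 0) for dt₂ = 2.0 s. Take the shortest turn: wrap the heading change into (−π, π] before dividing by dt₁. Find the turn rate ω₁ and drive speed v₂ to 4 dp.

heading to target = atan2(-0.5−-4.5, 4−3.5) = 1.4464
Δθ = wrap(1.4464 − -1.8326) = -3.0041; ω₁ = Δθ/dt₁ = -3.0041
distance = √((4−3.5)² + (-0.5−-4.5)²) = 4.0311; v₂ = distance/dt₂ = 2.0156

ω₁ = -3.0041, v₂ = 2.0156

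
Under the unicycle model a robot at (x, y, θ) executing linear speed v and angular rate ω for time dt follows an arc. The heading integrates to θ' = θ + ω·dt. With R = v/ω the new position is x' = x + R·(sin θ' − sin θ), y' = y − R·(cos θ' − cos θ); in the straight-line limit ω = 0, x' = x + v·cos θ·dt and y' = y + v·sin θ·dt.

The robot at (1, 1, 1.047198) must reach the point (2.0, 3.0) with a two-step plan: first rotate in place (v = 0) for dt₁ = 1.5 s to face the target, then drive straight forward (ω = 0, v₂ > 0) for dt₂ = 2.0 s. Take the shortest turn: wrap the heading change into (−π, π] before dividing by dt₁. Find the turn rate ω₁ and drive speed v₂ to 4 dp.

heading to target = atan2(3−1, 2−1) = 1.1071
Δθ = wrap(1.1071 − 1.0472) = 0.0600; ω₁ = Δθ/dt₁ = 0.0400
distance = √((2−1)² + (3−1)²) = 2.2361; v₂ = distance/dt₂ = 1.1180

ω₁ = 0.0400, v₂ = 1.1180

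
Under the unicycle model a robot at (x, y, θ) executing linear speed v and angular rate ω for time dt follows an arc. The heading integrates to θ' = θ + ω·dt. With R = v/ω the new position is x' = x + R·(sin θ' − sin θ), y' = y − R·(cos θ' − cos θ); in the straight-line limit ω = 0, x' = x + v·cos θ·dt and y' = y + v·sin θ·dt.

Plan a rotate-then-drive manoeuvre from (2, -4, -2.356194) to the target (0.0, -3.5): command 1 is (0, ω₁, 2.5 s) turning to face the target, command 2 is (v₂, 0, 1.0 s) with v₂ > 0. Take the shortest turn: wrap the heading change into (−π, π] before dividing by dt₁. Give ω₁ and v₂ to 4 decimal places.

ω₁ = -0.4122, v₂ = 2.0616

heading to target = atan2(-3.5−-4, 0−2) = 2.8966
Δθ = wrap(2.8966 − -2.3562) = -1.0304; ω₁ = Δθ/dt₁ = -0.4122
distance = √((0−2)² + (-3.5−-4)²) = 2.0616; v₂ = distance/dt₂ = 2.0616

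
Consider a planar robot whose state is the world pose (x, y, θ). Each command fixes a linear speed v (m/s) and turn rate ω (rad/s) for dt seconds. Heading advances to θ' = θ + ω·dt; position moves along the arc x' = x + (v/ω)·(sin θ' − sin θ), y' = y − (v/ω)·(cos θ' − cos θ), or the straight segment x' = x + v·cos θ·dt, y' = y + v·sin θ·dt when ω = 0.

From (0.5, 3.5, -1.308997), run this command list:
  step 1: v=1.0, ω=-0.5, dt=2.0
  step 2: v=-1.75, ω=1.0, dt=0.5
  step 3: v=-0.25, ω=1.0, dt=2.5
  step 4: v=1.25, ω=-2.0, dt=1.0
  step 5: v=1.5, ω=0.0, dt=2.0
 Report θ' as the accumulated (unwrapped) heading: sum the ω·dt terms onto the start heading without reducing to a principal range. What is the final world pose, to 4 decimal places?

step 1: θ'=-2.3090 (R=-2.0000) → pose (0.0475, 1.6364, -2.3090)
step 2: θ'=-1.8090 (R=-1.7500) → pose (0.4537, 2.4012, -1.8090)
step 3: θ'=0.6910 (R=-0.2500) → pose (0.0514, 2.6528, 0.6910)
step 4: θ'=-1.3090 (R=-0.6250) → pose (1.0534, 2.3330, -1.3090)
step 5: θ'=-1.3090 (straight) → pose (1.8299, -0.5648, -1.3090)

(1.8299, -0.5648, -1.3090)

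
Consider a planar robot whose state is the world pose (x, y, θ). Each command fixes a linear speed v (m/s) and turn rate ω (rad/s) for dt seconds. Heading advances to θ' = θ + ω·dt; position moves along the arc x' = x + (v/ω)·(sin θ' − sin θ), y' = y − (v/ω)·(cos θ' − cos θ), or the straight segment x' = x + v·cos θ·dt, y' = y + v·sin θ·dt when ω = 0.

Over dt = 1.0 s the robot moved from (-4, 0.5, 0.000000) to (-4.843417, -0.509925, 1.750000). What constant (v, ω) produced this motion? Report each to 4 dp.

Δθ = 1.750000 − 0.000000 = 1.750000
ω = Δθ/dt = 1.750000/1.0 = 1.7500
R = −Δy/(cos θ' − cos θ) = -0.8571
v = R·ω = -0.8571·1.7500 = -1.5000

v = -1.5000, ω = 1.7500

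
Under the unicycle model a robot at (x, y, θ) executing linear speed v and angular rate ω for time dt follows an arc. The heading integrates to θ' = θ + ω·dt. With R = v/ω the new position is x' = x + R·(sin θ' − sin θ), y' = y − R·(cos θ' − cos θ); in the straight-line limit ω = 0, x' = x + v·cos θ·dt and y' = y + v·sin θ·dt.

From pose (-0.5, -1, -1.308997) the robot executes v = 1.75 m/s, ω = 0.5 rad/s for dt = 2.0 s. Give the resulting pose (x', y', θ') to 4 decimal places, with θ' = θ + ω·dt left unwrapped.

(1.8164, -3.4284, -0.3090)

θ' = -1.3090 + 0.5·2.0 = -0.3090
R = v/ω = 1.75/0.5 = 3.5000
x' = -0.5 + 3.5000·(sin -0.3090 − sin -1.3090) = 1.8164
y' = -1 − 3.5000·(cos -0.3090 − cos -1.3090) = -3.4284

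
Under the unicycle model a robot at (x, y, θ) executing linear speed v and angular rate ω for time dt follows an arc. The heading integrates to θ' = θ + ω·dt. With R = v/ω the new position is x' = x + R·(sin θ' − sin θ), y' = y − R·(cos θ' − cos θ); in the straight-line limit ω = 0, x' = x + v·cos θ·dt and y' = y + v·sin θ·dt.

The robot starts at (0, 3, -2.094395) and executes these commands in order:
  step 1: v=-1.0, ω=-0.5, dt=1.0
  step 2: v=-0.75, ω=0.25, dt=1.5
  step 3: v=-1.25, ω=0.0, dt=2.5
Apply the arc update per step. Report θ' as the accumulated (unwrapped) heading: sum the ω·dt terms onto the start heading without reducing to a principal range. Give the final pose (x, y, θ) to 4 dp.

(3.4091, 6.9481, -2.2194)

step 1: θ'=-2.5944 (R=2.0000) → pose (0.6915, 3.7080, -2.5944)
step 2: θ'=-2.2194 (R=-3.0000) → pose (1.5214, 4.4577, -2.2194)
step 3: θ'=-2.2194 (straight) → pose (3.4091, 6.9481, -2.2194)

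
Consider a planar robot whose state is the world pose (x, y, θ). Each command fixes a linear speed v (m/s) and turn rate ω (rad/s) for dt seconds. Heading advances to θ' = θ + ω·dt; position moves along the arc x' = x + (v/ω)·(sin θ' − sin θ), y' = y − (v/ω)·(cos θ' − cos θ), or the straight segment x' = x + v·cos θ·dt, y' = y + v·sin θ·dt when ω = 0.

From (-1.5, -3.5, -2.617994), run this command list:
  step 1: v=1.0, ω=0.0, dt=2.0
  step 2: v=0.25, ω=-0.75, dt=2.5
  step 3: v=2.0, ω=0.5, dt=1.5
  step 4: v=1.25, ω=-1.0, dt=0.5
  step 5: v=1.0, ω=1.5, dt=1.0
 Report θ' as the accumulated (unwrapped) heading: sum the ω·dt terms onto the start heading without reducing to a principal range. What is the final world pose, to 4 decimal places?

step 1: θ'=-2.6180 (straight) → pose (-3.2321, -4.5000, -2.6180)
step 2: θ'=-4.4930 (R=-0.3333) → pose (-3.7241, -4.2839, -4.4930)
step 3: θ'=-3.7430 (R=4.0000) → pose (-5.3650, -1.8563, -3.7430)
step 4: θ'=-4.2430 (R=-1.2500) → pose (-5.7725, -1.3910, -4.2430)
step 5: θ'=-2.7430 (R=0.6667) → pose (-6.6259, -1.0782, -2.7430)

(-6.6259, -1.0782, -2.7430)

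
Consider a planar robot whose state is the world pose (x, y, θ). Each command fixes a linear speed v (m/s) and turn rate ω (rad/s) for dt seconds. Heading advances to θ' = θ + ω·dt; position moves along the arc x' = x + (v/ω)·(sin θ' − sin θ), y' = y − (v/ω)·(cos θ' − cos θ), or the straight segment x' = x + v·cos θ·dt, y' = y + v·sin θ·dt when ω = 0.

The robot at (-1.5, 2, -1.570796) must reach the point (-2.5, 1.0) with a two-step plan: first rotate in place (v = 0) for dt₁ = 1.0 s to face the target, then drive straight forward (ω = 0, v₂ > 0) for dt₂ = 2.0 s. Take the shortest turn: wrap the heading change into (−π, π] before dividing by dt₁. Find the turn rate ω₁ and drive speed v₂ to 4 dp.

heading to target = atan2(1−2, -2.5−-1.5) = -2.3562
Δθ = wrap(-2.3562 − -1.5708) = -0.7854; ω₁ = Δθ/dt₁ = -0.7854
distance = √((-2.5−-1.5)² + (1−2)²) = 1.4142; v₂ = distance/dt₂ = 0.7071

ω₁ = -0.7854, v₂ = 0.7071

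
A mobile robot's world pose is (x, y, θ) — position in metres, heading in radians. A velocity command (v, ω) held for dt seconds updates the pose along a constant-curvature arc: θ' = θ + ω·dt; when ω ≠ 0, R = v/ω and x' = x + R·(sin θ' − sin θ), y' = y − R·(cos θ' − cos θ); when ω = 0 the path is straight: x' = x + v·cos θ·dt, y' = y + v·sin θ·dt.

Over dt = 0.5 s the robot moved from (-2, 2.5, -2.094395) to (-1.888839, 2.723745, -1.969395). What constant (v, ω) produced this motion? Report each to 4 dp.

v = -0.5000, ω = 0.2500

Δθ = -1.969395 − -2.094395 = 0.125000
ω = Δθ/dt = 0.125000/0.5 = 0.2500
R = −Δy/(cos θ' − cos θ) = -2.0000
v = R·ω = -2.0000·0.2500 = -0.5000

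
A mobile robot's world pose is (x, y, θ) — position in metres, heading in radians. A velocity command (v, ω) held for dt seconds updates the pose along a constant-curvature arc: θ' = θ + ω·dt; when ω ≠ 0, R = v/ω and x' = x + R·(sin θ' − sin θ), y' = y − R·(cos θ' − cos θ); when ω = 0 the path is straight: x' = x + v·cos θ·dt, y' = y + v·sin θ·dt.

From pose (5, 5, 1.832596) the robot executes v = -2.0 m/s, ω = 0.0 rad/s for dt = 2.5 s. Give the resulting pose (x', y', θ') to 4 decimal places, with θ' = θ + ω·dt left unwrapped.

θ' = 1.8326 + 0.0·2.5 = 1.8326
ω = 0 → straight: x' = 5 + -2.0·cos(1.8326)·2.5 = 6.2941
y' = 5 + -2.0·sin(1.8326)·2.5 = 0.1704

(6.2941, 0.1704, 1.8326)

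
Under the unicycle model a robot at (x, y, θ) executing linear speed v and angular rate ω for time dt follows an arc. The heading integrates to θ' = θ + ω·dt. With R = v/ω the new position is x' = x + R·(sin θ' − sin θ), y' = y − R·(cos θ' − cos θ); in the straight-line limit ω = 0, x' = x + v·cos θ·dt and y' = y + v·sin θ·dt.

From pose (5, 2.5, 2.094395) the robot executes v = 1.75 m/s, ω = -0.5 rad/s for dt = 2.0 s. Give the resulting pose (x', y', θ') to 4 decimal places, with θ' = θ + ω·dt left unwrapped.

(4.9208, 5.8550, 1.0944)

θ' = 2.0944 + -0.5·2.0 = 1.0944
R = v/ω = 1.75/-0.5 = -3.5000
x' = 5 + -3.5000·(sin 1.0944 − sin 2.0944) = 4.9208
y' = 2.5 − -3.5000·(cos 1.0944 − cos 2.0944) = 5.8550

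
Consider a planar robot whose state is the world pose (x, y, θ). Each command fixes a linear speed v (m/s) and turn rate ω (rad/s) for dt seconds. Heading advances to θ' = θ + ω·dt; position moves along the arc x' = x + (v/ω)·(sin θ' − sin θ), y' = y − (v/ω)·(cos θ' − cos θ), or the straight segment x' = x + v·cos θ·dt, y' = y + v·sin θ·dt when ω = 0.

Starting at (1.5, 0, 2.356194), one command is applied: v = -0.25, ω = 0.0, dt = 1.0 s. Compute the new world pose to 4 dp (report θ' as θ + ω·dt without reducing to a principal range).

(1.6768, -0.1768, 2.3562)

θ' = 2.3562 + 0.0·1.0 = 2.3562
ω = 0 → straight: x' = 1.5 + -0.25·cos(2.3562)·1.0 = 1.6768
y' = 0 + -0.25·sin(2.3562)·1.0 = -0.1768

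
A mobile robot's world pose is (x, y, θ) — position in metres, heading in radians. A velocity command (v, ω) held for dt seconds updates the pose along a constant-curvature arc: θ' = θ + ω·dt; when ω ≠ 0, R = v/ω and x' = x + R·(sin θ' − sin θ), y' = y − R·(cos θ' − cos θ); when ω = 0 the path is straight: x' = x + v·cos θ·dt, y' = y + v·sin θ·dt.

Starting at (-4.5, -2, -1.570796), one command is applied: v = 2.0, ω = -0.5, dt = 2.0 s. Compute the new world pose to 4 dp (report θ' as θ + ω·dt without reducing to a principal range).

θ' = -1.5708 + -0.5·2.0 = -2.5708
R = v/ω = 2.0/-0.5 = -4.0000
x' = -4.5 + -4.0000·(sin -2.5708 − sin -1.5708) = -6.3388
y' = -2 − -4.0000·(cos -2.5708 − cos -1.5708) = -5.3659

(-6.3388, -5.3659, -2.5708)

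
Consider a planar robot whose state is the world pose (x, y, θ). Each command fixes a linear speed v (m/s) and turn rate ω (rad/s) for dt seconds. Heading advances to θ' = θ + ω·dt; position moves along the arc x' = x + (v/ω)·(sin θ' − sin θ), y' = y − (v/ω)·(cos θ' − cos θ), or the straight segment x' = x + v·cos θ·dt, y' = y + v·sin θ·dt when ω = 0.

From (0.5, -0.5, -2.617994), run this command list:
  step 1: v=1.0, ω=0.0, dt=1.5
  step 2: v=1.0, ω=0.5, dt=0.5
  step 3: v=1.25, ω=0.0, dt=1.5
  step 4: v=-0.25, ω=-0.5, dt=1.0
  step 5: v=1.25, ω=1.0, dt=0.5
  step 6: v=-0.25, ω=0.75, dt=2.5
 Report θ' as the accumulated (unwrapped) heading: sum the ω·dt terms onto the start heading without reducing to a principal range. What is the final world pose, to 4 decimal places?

step 1: θ'=-2.6180 (straight) → pose (-0.7990, -1.2500, -2.6180)
step 2: θ'=-2.3680 (R=2.0000) → pose (-1.1965, -1.5512, -2.3680)
step 3: θ'=-2.3680 (straight) → pose (-2.5378, -2.8613, -2.3680)
step 4: θ'=-2.8680 (R=0.5000) → pose (-2.3236, -2.7376, -2.8680)
step 5: θ'=-2.3680 (R=1.2500) → pose (-2.8592, -3.0469, -2.3680)
step 6: θ'=-0.4930 (R=-0.3333) → pose (-2.9344, -2.5148, -0.4930)

(-2.9344, -2.5148, -0.4930)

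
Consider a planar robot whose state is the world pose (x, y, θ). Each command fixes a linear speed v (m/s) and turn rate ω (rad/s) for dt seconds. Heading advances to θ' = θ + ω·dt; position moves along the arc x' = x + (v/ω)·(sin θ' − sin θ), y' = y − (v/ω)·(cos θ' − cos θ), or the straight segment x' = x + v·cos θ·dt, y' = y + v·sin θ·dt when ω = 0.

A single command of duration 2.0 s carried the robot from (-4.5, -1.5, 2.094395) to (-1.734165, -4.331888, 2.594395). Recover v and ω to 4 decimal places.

Δθ = 2.594395 − 2.094395 = 0.500000
ω = Δθ/dt = 0.500000/2.0 = 0.2500
R = −Δy/(cos θ' − cos θ) = -8.0000
v = R·ω = -8.0000·0.2500 = -2.0000

v = -2.0000, ω = 0.2500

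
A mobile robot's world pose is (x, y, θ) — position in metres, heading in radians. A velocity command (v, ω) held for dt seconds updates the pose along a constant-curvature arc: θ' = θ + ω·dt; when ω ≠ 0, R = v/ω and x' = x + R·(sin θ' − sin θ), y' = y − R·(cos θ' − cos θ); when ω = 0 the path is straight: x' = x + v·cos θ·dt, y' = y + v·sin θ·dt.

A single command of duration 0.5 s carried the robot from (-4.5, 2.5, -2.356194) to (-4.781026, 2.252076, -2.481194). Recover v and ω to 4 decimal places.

v = 0.7500, ω = -0.2500

Δθ = -2.481194 − -2.356194 = -0.125000
ω = Δθ/dt = -0.125000/0.5 = -0.2500
R = Δx/(sin θ' − sin θ) = -3.0000
v = R·ω = -3.0000·-0.2500 = 0.7500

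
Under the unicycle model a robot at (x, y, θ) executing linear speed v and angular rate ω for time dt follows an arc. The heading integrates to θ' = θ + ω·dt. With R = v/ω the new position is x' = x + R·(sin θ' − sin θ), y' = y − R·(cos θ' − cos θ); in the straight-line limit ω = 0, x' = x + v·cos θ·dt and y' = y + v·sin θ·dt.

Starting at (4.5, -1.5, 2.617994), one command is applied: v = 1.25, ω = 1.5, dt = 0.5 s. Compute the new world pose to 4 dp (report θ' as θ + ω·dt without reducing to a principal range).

(3.8963, -1.4096, 3.3680)

θ' = 2.6180 + 1.5·0.5 = 3.3680
R = v/ω = 1.25/1.5 = 0.8333
x' = 4.5 + 0.8333·(sin 3.3680 − sin 2.6180) = 3.8963
y' = -1.5 − 0.8333·(cos 3.3680 − cos 2.6180) = -1.4096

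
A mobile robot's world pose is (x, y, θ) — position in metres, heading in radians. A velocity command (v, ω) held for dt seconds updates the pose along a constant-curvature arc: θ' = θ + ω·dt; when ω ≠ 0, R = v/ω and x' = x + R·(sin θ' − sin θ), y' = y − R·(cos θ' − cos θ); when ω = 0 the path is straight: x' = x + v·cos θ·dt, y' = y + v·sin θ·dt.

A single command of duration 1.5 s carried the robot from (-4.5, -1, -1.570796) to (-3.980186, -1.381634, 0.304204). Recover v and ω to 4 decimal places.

v = 0.5000, ω = 1.2500

Δθ = 0.304204 − -1.570796 = 1.875000
ω = Δθ/dt = 1.875000/1.5 = 1.2500
R = Δx/(sin θ' − sin θ) = 0.4000
v = R·ω = 0.4000·1.2500 = 0.5000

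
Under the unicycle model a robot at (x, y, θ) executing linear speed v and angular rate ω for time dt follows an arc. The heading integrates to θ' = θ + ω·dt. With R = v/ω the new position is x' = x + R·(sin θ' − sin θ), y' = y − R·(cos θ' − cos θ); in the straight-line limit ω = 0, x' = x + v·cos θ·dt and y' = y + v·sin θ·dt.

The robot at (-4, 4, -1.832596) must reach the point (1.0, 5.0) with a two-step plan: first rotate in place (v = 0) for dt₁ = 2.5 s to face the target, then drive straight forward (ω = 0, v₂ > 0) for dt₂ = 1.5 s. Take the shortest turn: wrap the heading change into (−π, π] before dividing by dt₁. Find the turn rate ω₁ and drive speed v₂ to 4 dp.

ω₁ = 0.8120, v₂ = 3.3993

heading to target = atan2(5−4, 1−-4) = 0.1974
Δθ = wrap(0.1974 − -1.8326) = 2.0300; ω₁ = Δθ/dt₁ = 0.8120
distance = √((1−-4)² + (5−4)²) = 5.0990; v₂ = distance/dt₂ = 3.3993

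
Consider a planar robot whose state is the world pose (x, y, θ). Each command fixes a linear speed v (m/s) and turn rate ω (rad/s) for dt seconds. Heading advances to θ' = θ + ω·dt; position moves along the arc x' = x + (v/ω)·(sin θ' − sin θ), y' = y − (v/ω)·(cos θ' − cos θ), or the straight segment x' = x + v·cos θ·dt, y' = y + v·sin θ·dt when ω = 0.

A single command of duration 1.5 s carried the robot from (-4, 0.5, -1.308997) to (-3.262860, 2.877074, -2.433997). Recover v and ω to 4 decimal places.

v = -1.7500, ω = -0.7500

Δθ = -2.433997 − -1.308997 = -1.125000
ω = Δθ/dt = -1.125000/1.5 = -0.7500
R = −Δy/(cos θ' − cos θ) = 2.3333
v = R·ω = 2.3333·-0.7500 = -1.7500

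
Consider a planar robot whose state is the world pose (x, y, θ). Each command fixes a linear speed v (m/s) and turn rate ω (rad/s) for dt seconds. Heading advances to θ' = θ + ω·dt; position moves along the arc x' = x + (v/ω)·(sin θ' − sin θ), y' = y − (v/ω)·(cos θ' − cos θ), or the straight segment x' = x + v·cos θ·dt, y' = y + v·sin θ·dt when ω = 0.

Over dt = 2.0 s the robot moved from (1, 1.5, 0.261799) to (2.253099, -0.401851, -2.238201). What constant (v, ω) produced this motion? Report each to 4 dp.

v = 1.5000, ω = -1.2500

Δθ = -2.238201 − 0.261799 = -2.500000
ω = Δθ/dt = -2.500000/2.0 = -1.2500
R = −Δy/(cos θ' − cos θ) = -1.2000
v = R·ω = -1.2000·-1.2500 = 1.5000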